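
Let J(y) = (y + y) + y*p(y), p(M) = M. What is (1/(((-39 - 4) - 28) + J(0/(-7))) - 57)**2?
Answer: 16386304/5041 ≈ 3250.6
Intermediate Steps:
J(y) = y**2 + 2*y (J(y) = (y + y) + y*y = 2*y + y**2 = y**2 + 2*y)
(1/(((-39 - 4) - 28) + J(0/(-7))) - 57)**2 = (1/(((-39 - 4) - 28) + (0/(-7))*(2 + 0/(-7))) - 57)**2 = (1/((-43 - 28) + (0*(-1/7))*(2 + 0*(-1/7))) - 57)**2 = (1/(-71 + 0*(2 + 0)) - 57)**2 = (1/(-71 + 0*2) - 57)**2 = (1/(-71 + 0) - 57)**2 = (1/(-71) - 57)**2 = (-1/71 - 57)**2 = (-4048/71)**2 = 16386304/5041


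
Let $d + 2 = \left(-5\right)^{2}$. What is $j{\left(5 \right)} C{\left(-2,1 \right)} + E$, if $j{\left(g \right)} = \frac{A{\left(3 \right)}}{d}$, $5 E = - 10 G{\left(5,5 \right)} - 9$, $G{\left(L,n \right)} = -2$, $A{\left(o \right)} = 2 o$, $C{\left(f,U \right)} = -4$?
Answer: $\frac{133}{115} \approx 1.1565$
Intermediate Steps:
$E = \frac{11}{5}$ ($E = \frac{\left(-10\right) \left(-2\right) - 9}{5} = \frac{20 - 9}{5} = \frac{1}{5} \cdot 11 = \frac{11}{5} \approx 2.2$)
$d = 23$ ($d = -2 + \left(-5\right)^{2} = -2 + 25 = 23$)
$j{\left(g \right)} = \frac{6}{23}$ ($j{\left(g \right)} = \frac{2 \cdot 3}{23} = 6 \cdot \frac{1}{23} = \frac{6}{23}$)
$j{\left(5 \right)} C{\left(-2,1 \right)} + E = \frac{6}{23} \left(-4\right) + \frac{11}{5} = - \frac{24}{23} + \frac{11}{5} = \frac{133}{115}$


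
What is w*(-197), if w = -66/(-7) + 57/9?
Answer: -65207/21 ≈ -3105.1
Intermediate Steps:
w = 331/21 (w = -66*(-1/7) + 57*(1/9) = 66/7 + 19/3 = 331/21 ≈ 15.762)
w*(-197) = (331/21)*(-197) = -65207/21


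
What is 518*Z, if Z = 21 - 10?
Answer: 5698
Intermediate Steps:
Z = 11
518*Z = 518*11 = 5698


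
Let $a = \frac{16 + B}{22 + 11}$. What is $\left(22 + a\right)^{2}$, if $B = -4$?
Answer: $\frac{60516}{121} \approx 500.13$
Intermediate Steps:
$a = \frac{4}{11}$ ($a = \frac{16 - 4}{22 + 11} = \frac{12}{33} = 12 \cdot \frac{1}{33} = \frac{4}{11} \approx 0.36364$)
$\left(22 + a\right)^{2} = \left(22 + \frac{4}{11}\right)^{2} = \left(\frac{246}{11}\right)^{2} = \frac{60516}{121}$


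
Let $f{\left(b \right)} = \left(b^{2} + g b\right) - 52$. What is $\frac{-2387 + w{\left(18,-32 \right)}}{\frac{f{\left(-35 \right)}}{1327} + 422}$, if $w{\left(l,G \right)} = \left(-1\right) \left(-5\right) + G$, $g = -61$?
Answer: $- \frac{1601689}{281651} \approx -5.6868$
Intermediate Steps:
$f{\left(b \right)} = -52 + b^{2} - 61 b$ ($f{\left(b \right)} = \left(b^{2} - 61 b\right) - 52 = -52 + b^{2} - 61 b$)
$w{\left(l,G \right)} = 5 + G$
$\frac{-2387 + w{\left(18,-32 \right)}}{\frac{f{\left(-35 \right)}}{1327} + 422} = \frac{-2387 + \left(5 - 32\right)}{\frac{-52 + \left(-35\right)^{2} - -2135}{1327} + 422} = \frac{-2387 - 27}{\left(-52 + 1225 + 2135\right) \frac{1}{1327} + 422} = - \frac{2414}{3308 \cdot \frac{1}{1327} + 422} = - \frac{2414}{\frac{3308}{1327} + 422} = - \frac{2414}{\frac{563302}{1327}} = \left(-2414\right) \frac{1327}{563302} = - \frac{1601689}{281651}$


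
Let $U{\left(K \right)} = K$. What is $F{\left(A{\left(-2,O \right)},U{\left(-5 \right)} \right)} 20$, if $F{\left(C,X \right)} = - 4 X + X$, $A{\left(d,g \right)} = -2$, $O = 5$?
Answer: $300$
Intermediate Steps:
$F{\left(C,X \right)} = - 3 X$
$F{\left(A{\left(-2,O \right)},U{\left(-5 \right)} \right)} 20 = \left(-3\right) \left(-5\right) 20 = 15 \cdot 20 = 300$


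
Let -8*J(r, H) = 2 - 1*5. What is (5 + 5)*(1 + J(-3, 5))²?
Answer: 605/32 ≈ 18.906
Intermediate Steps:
J(r, H) = 3/8 (J(r, H) = -(2 - 1*5)/8 = -(2 - 5)/8 = -⅛*(-3) = 3/8)
(5 + 5)*(1 + J(-3, 5))² = (5 + 5)*(1 + 3/8)² = 10*(11/8)² = 10*(121/64) = 605/32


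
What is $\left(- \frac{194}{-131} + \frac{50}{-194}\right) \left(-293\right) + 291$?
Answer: $- \frac{856362}{12707} \approx -67.393$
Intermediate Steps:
$\left(- \frac{194}{-131} + \frac{50}{-194}\right) \left(-293\right) + 291 = \left(\left(-194\right) \left(- \frac{1}{131}\right) + 50 \left(- \frac{1}{194}\right)\right) \left(-293\right) + 291 = \left(\frac{194}{131} - \frac{25}{97}\right) \left(-293\right) + 291 = \frac{15543}{12707} \left(-293\right) + 291 = - \frac{4554099}{12707} + 291 = - \frac{856362}{12707}$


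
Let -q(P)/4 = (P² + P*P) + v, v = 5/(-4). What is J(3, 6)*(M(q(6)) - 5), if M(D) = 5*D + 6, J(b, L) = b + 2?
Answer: -7070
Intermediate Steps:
J(b, L) = 2 + b
v = -5/4 (v = 5*(-¼) = -5/4 ≈ -1.2500)
q(P) = 5 - 8*P² (q(P) = -4*((P² + P*P) - 5/4) = -4*((P² + P²) - 5/4) = -4*(2*P² - 5/4) = -4*(-5/4 + 2*P²) = 5 - 8*P²)
M(D) = 6 + 5*D
J(3, 6)*(M(q(6)) - 5) = (2 + 3)*((6 + 5*(5 - 8*6²)) - 5) = 5*((6 + 5*(5 - 8*36)) - 5) = 5*((6 + 5*(5 - 288)) - 5) = 5*((6 + 5*(-283)) - 5) = 5*((6 - 1415) - 5) = 5*(-1409 - 5) = 5*(-1414) = -7070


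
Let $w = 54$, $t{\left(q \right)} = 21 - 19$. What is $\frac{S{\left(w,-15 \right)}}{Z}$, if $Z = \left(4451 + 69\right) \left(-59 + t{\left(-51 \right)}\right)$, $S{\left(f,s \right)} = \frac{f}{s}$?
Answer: $\frac{3}{214700} \approx 1.3973 \cdot 10^{-5}$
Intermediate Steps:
$t{\left(q \right)} = 2$ ($t{\left(q \right)} = 21 - 19 = 2$)
$Z = -257640$ ($Z = \left(4451 + 69\right) \left(-59 + 2\right) = 4520 \left(-57\right) = -257640$)
$\frac{S{\left(w,-15 \right)}}{Z} = \frac{54 \frac{1}{-15}}{-257640} = 54 \left(- \frac{1}{15}\right) \left(- \frac{1}{257640}\right) = \left(- \frac{18}{5}\right) \left(- \frac{1}{257640}\right) = \frac{3}{214700}$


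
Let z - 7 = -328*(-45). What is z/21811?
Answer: 14767/21811 ≈ 0.67704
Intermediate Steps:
z = 14767 (z = 7 - 328*(-45) = 7 + 14760 = 14767)
z/21811 = 14767/21811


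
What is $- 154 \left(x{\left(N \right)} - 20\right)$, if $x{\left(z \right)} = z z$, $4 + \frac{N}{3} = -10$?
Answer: $-268576$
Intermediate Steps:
$N = -42$ ($N = -12 + 3 \left(-10\right) = -12 - 30 = -42$)
$x{\left(z \right)} = z^{2}$
$- 154 \left(x{\left(N \right)} - 20\right) = - 154 \left(\left(-42\right)^{2} - 20\right) = - 154 \left(1764 - 20\right) = \left(-154\right) 1744 = -268576$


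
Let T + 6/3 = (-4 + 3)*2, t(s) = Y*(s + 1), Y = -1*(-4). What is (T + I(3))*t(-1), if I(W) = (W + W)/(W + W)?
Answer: 0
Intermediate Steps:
I(W) = 1 (I(W) = (2*W)/((2*W)) = (2*W)*(1/(2*W)) = 1)
Y = 4
t(s) = 4 + 4*s (t(s) = 4*(s + 1) = 4*(1 + s) = 4 + 4*s)
T = -4 (T = -2 + (-4 + 3)*2 = -2 - 1*2 = -2 - 2 = -4)
(T + I(3))*t(-1) = (-4 + 1)*(4 + 4*(-1)) = -3*(4 - 4) = -3*0 = 0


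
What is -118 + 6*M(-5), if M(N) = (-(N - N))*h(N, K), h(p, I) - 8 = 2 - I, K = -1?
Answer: -118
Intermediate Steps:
h(p, I) = 10 - I (h(p, I) = 8 + (2 - I) = 10 - I)
M(N) = 0 (M(N) = (-(N - N))*(10 - 1*(-1)) = (-1*0)*(10 + 1) = 0*11 = 0)
-118 + 6*M(-5) = -118 + 6*0 = -118 + 0 = -118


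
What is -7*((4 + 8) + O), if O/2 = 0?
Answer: -84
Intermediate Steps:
O = 0 (O = 2*0 = 0)
-7*((4 + 8) + O) = -7*((4 + 8) + 0) = -7*(12 + 0) = -7*12 = -84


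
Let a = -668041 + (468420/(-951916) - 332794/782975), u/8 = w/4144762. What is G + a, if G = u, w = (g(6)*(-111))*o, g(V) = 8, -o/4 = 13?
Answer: -257964407416510964959506/386150083134267025 ≈ -6.6804e+5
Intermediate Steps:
o = -52 (o = -4*13 = -52)
w = 46176 (w = (8*(-111))*(-52) = -888*(-52) = 46176)
u = 184704/2072381 (u = 8*(46176/4144762) = 8*(46176*(1/4144762)) = 8*(23088/2072381) = 184704/2072381 ≈ 0.089126)
G = 184704/2072381 ≈ 0.089126
a = -124477324310879226/186331607525 (a = -668041 + (468420*(-1/951916) - 332794*1/782975) = -668041 + (-117105/237979 - 332794/782975) = -668041 - 170888270701/186331607525 = -124477324310879226/186331607525 ≈ -6.6804e+5)
G + a = 184704/2072381 - 124477324310879226/186331607525 = -257964407416510964959506/386150083134267025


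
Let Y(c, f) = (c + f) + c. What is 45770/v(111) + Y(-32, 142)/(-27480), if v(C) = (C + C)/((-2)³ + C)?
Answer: 10795768457/508380 ≈ 21236.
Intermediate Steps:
v(C) = 2*C/(-8 + C) (v(C) = (2*C)/(-8 + C) = 2*C/(-8 + C))
Y(c, f) = f + 2*c
45770/v(111) + Y(-32, 142)/(-27480) = 45770/((2*111/(-8 + 111))) + (142 + 2*(-32))/(-27480) = 45770/((2*111/103)) + (142 - 64)*(-1/27480) = 45770/((2*111*(1/103))) + 78*(-1/27480) = 45770/(222/103) - 13/4580 = 45770*(103/222) - 13/4580 = 2357155/111 - 13/4580 = 10795768457/508380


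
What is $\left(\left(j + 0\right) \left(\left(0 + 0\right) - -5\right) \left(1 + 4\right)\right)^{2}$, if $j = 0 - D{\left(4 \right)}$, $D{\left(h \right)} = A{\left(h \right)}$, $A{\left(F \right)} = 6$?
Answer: $22500$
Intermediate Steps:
$D{\left(h \right)} = 6$
$j = -6$ ($j = 0 - 6 = -6$)
$\left(\left(j + 0\right) \left(\left(0 + 0\right) - -5\right) \left(1 + 4\right)\right)^{2} = \left(\left(-6 + 0\right) \left(\left(0 + 0\right) - -5\right) \left(1 + 4\right)\right)^{2} = \left(- 6 \left(0 + 5\right) 5\right)^{2} = \left(- 6 \cdot 5 \cdot 5\right)^{2} = \left(\left(-6\right) 25\right)^{2} = \left(-150\right)^{2} = 22500$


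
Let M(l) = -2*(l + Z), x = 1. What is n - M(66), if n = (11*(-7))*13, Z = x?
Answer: -867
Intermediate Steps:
Z = 1
M(l) = -2 - 2*l (M(l) = -2*(l + 1) = -2*(1 + l) = -2 - 2*l)
n = -1001 (n = -77*13 = -1001)
n - M(66) = -1001 - (-2 - 2*66) = -1001 - (-2 - 132) = -1001 - 1*(-134) = -1001 + 134 = -867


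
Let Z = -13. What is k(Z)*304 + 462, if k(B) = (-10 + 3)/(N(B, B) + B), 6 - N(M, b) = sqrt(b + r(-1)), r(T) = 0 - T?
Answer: 43078/61 - 4256*I*sqrt(3)/61 ≈ 706.2 - 120.85*I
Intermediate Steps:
r(T) = -T
N(M, b) = 6 - sqrt(1 + b) (N(M, b) = 6 - sqrt(b - 1*(-1)) = 6 - sqrt(b + 1) = 6 - sqrt(1 + b))
k(B) = -7/(6 + B - sqrt(1 + B)) (k(B) = (-10 + 3)/((6 - sqrt(1 + B)) + B) = -7/(6 + B - sqrt(1 + B)))
k(Z)*304 + 462 = -7/(6 - 13 - sqrt(1 - 13))*304 + 462 = -7/(6 - 13 - sqrt(-12))*304 + 462 = -7/(6 - 13 - 2*I*sqrt(3))*304 + 462 = -7/(-7 - 2*I*sqrt(3))*304 + 462 = -2128/(-7 - 2*I*sqrt(3)) + 462 = 462 - 2128/(-7 - 2*I*sqrt(3))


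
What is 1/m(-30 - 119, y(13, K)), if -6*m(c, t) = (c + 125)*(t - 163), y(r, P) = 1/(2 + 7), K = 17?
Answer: -9/5864 ≈ -0.0015348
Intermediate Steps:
y(r, P) = 1/9
m(c, t) = -(-163 + t)*(125 + c)/6 (m(c, t) = -(c + 125)*(t - 163)/6 = -(125 + c)*(-163 + t)/6 = -(-163 + t)*(125 + c)/6)
1/m(-30 - 119, y(13, K)) = 1/(20375/6 - 125/6*1/9 + 163*(-30 - 119)/6 - 1/6*(-30 - 119)*1/9) = 1/(20375/6 - 125/54 + (163/6)*(-149) - 1/6*(-149)*1/9) = 1/(20375/6 - 125/54 - 24287/6 + 149/54) = 1/(-5864/9) = -9/5864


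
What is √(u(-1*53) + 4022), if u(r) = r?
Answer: 63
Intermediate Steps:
√(u(-1*53) + 4022) = √(-1*53 + 4022) = √(-53 + 4022) = √3969 = 63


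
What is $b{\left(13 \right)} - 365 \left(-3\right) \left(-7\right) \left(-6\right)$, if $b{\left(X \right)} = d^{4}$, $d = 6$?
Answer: $47286$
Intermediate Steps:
$b{\left(X \right)} = 1296$ ($b{\left(X \right)} = 6^{4} = 1296$)
$b{\left(13 \right)} - 365 \left(-3\right) \left(-7\right) \left(-6\right) = 1296 - 365 \left(-3\right) \left(-7\right) \left(-6\right) = 1296 - 365 \cdot 21 \left(-6\right) = 1296 - -45990 = 1296 + 45990 = 47286$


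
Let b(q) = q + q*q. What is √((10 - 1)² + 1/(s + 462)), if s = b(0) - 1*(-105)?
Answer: 2*√80374/63 ≈ 9.0001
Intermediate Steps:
b(q) = q + q²
s = 105 (s = 0*(1 + 0) - 1*(-105) = 0*1 + 105 = 0 + 105 = 105)
√((10 - 1)² + 1/(s + 462)) = √((10 - 1)² + 1/(105 + 462)) = √(9² + 1/567) = √(81 + 1/567) = √(45928/567) = 2*√80374/63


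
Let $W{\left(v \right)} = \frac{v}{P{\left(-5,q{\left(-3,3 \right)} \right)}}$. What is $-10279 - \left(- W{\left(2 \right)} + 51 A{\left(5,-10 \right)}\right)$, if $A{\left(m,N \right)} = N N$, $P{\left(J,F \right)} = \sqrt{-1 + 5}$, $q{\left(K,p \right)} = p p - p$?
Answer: $-15378$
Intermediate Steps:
$q{\left(K,p \right)} = p^{2} - p$
$P{\left(J,F \right)} = 2$ ($P{\left(J,F \right)} = \sqrt{4} = 2$)
$A{\left(m,N \right)} = N^{2}$
$W{\left(v \right)} = \frac{v}{2}$
$-10279 - \left(- W{\left(2 \right)} + 51 A{\left(5,-10 \right)}\right) = -10279 + \left(\frac{1}{2} \cdot 2 - 51 \left(-10\right)^{2}\right) = -10279 + \left(1 - 5100\right) = -10279 - 5099 = -15378$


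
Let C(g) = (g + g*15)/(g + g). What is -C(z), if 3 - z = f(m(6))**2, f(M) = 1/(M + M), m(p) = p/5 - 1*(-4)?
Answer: -8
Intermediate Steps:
m(p) = 4 + p/5 (m(p) = p*(1/5) + 4 = p/5 + 4 = 4 + p/5)
f(M) = 1/(2*M)
z = 8087/2704 (z = 3 - (1/(2*(4 + (1/5)*6)))**2 = 3 - (1/(2*(4 + 6/5)))**2 = 3 - (1/(2*(26/5)))**2 = 3 - ((1/2)*(5/26))**2 = 3 - (5/52)**2 = 3 - 1*25/2704 = 3 - 25/2704 = 8087/2704 ≈ 2.9908)
C(g) = 8 (C(g) = (g + 15*g)/((2*g)) = (16*g)*(1/(2*g)) = 8)
-C(z) = -1*8 = -8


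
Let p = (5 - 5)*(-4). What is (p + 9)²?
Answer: 81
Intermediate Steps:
p = 0 (p = 0*(-4) = 0)
(p + 9)² = (0 + 9)² = 9² = 81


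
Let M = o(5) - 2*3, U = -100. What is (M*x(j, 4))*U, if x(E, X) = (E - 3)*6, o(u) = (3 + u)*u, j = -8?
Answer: 224400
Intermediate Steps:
o(u) = u*(3 + u)
x(E, X) = -18 + 6*E (x(E, X) = (-3 + E)*6 = -18 + 6*E)
M = 34 (M = 5*(3 + 5) - 2*3 = 5*8 - 6 = 40 - 6 = 34)
(M*x(j, 4))*U = (34*(-18 + 6*(-8)))*(-100) = (34*(-18 - 48))*(-100) = (34*(-66))*(-100) = -2244*(-100) = 224400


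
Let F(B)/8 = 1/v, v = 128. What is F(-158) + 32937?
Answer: 526993/16 ≈ 32937.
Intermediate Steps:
F(B) = 1/16 (F(B) = 8/128 = 8*(1/128) = 1/16)
F(-158) + 32937 = 1/16 + 32937 = 526993/16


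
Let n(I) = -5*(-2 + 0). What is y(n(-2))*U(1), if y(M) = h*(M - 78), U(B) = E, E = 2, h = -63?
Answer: 8568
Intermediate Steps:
n(I) = 10 (n(I) = -5*(-2) = 10)
U(B) = 2
y(M) = 4914 - 63*M (y(M) = -63*(M - 78) = -63*(-78 + M) = 4914 - 63*M)
y(n(-2))*U(1) = (4914 - 63*10)*2 = (4914 - 630)*2 = 4284*2 = 8568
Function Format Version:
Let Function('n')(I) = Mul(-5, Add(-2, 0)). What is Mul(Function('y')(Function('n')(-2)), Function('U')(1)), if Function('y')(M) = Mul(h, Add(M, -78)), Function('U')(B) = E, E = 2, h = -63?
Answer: 8568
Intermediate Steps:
Function('n')(I) = 10 (Function('n')(I) = Mul(-5, -2) = 10)
Function('U')(B) = 2
Function('y')(M) = Add(4914, Mul(-63, M)) (Function('y')(M) = Mul(-63, Add(M, -78)) = Mul(-63, Add(-78, M)) = Add(4914, Mul(-63, M)))
Mul(Function('y')(Function('n')(-2)), Function('U')(1)) = Mul(Add(4914, Mul(-63, 10)), 2) = Mul(Add(4914, -630), 2) = Mul(4284, 2) = 8568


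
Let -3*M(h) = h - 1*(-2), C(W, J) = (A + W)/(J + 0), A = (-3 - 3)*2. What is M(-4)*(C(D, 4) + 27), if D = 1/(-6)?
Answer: 575/36 ≈ 15.972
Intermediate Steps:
A = -12 (A = -6*2 = -12)
D = -1/6 (D = 1*(-1/6) = -1/6 ≈ -0.16667)
C(W, J) = (-12 + W)/J (C(W, J) = (-12 + W)/(J + 0) = (-12 + W)/J)
M(h) = -2/3 - h/3 (M(h) = -(h - 1*(-2))/3 = -(h + 2)/3 = -(2 + h)/3 = -2/3 - h/3)
M(-4)*(C(D, 4) + 27) = (-2/3 - 1/3*(-4))*((-12 - 1/6)/4 + 27) = (-2/3 + 4/3)*((1/4)*(-73/6) + 27) = 2*(-73/24 + 27)/3 = (2/3)*(575/24) = 575/36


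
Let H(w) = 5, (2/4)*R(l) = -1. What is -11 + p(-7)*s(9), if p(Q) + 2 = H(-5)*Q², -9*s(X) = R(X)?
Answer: 43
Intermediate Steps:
R(l) = -2 (R(l) = 2*(-1) = -2)
s(X) = 2/9 (s(X) = -⅑*(-2) = 2/9)
p(Q) = -2 + 5*Q²
-11 + p(-7)*s(9) = -11 + (-2 + 5*(-7)²)*(2/9) = -11 + (-2 + 5*49)*(2/9) = -11 + (-2 + 245)*(2/9) = -11 + 243*(2/9) = -11 + 54 = 43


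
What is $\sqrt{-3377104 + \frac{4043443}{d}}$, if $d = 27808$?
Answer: $\frac{63 i \sqrt{41121046978}}{6952} \approx 1837.7 i$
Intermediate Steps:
$\sqrt{-3377104 + \frac{4043443}{d}} = \sqrt{-3377104 + \frac{4043443}{27808}} = \sqrt{- \frac{93906464589}{27808}} = \frac{63 i \sqrt{41121046978}}{6952}$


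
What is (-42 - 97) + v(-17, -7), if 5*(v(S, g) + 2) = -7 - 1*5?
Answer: -717/5 ≈ -143.40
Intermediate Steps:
v(S, g) = -22/5 (v(S, g) = -2 + (-7 - 1*5)/5 = -2 + (-7 - 5)/5 = -2 + (⅕)*(-12) = -2 - 12/5 = -22/5)
(-42 - 97) + v(-17, -7) = (-42 - 97) - 22/5 = -139 - 22/5 = -717/5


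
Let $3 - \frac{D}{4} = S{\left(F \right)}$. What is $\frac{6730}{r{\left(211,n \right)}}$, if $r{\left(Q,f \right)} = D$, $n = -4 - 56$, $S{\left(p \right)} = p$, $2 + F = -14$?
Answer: $\frac{3365}{38} \approx 88.553$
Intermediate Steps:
$F = -16$ ($F = -2 - 14 = -16$)
$n = -60$ ($n = -4 - 56 = -60$)
$D = 76$ ($D = 12 - -64 = 12 + 64 = 76$)
$r{\left(Q,f \right)} = 76$
$\frac{6730}{r{\left(211,n \right)}} = \frac{6730}{76} = 6730 \cdot \frac{1}{76} = \frac{3365}{38}$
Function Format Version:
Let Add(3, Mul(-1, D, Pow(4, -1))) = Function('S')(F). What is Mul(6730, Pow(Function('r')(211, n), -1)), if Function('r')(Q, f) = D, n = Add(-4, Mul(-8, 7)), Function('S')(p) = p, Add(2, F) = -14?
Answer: Rational(3365, 38) ≈ 88.553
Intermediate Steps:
F = -16 (F = Add(-2, -14) = -16)
n = -60 (n = Add(-4, -56) = -60)
D = 76 (D = Add(12, Mul(-4, -16)) = Add(12, 64) = 76)
Function('r')(Q, f) = 76
Mul(6730, Pow(Function('r')(211, n), -1)) = Mul(6730, Pow(76, -1)) = Mul(6730, Rational(1, 76)) = Rational(3365, 38)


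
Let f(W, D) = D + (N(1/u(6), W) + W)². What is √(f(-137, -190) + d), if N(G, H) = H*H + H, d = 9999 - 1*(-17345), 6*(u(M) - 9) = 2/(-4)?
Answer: √342092179 ≈ 18496.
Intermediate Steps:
u(M) = 107/12 (u(M) = 9 + (2/(-4))/6 = 9 + (2*(-¼))/6 = 9 + (⅙)*(-½) = 9 - 1/12 = 107/12)
d = 27344 (d = 9999 + 17345 = 27344)
N(G, H) = H + H² (N(G, H) = H² + H = H + H²)
f(W, D) = D + (W + W*(1 + W))² (f(W, D) = D + (W*(1 + W) + W)² = D + (W + W*(1 + W))²)
√(f(-137, -190) + d) = √((-190 + (-137)²*(2 - 137)²) + 27344) = √((-190 + 18769*(-135)²) + 27344) = √((-190 + 18769*18225) + 27344) = √((-190 + 342065025) + 27344) = √(342064835 + 27344) = √342092179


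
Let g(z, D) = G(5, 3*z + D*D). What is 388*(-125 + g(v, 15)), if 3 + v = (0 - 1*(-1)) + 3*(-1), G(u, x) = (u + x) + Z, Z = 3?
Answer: 36084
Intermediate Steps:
G(u, x) = 3 + u + x (G(u, x) = (u + x) + 3 = 3 + u + x)
v = -5 (v = -3 + ((0 - 1*(-1)) + 3*(-1)) = -3 + ((0 + 1) - 3) = -3 + (1 - 3) = -3 - 2 = -5)
g(z, D) = 8 + D**2 + 3*z (g(z, D) = 3 + 5 + (3*z + D*D) = 3 + 5 + (3*z + D**2) = 3 + 5 + (D**2 + 3*z) = 8 + D**2 + 3*z)
388*(-125 + g(v, 15)) = 388*(-125 + (8 + 15**2 + 3*(-5))) = 388*(-125 + (8 + 225 - 15)) = 388*(-125 + 218) = 388*93 = 36084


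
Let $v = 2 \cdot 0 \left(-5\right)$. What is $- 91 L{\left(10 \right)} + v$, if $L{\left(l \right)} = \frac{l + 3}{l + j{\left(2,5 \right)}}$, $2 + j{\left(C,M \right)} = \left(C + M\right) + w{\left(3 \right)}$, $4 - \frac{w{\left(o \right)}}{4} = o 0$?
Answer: $- \frac{1183}{31} \approx -38.161$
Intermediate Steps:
$w{\left(o \right)} = 16$ ($w{\left(o \right)} = 16 - 4 o 0 = 16 - 0 = 16 + 0 = 16$)
$v = 0$ ($v = 0 \left(-5\right) = 0$)
$j{\left(C,M \right)} = 14 + C + M$ ($j{\left(C,M \right)} = -2 + \left(\left(C + M\right) + 16\right) = -2 + \left(16 + C + M\right) = 14 + C + M$)
$L{\left(l \right)} = \frac{3 + l}{21 + l}$ ($L{\left(l \right)} = \frac{l + 3}{l + \left(14 + 2 + 5\right)} = \frac{3 + l}{l + 21} = \frac{3 + l}{21 + l}$)
$- 91 L{\left(10 \right)} + v = - 91 \frac{3 + 10}{21 + 10} + 0 = - 91 \cdot \frac{1}{31} \cdot 13 + 0 = \left(-91\right) \frac{13}{31} + 0 = - \frac{1183}{31} + 0 = - \frac{1183}{31}$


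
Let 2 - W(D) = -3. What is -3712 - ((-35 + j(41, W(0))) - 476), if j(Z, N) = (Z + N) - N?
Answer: -3242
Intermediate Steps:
W(D) = 5 (W(D) = 2 - 1*(-3) = 2 + 3 = 5)
j(Z, N) = Z (j(Z, N) = (N + Z) - N = Z)
-3712 - ((-35 + j(41, W(0))) - 476) = -3712 - ((-35 + 41) - 476) = -3712 - (6 - 476) = -3712 - 1*(-470) = -3712 + 470 = -3242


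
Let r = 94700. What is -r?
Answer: -94700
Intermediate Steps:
-r = -1*94700 = -94700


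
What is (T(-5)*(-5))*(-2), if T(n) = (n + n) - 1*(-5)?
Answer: -50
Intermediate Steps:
T(n) = 5 + 2*n (T(n) = 2*n + 5 = 5 + 2*n)
(T(-5)*(-5))*(-2) = ((5 + 2*(-5))*(-5))*(-2) = ((5 - 10)*(-5))*(-2) = -5*(-5)*(-2) = 25*(-2) = -50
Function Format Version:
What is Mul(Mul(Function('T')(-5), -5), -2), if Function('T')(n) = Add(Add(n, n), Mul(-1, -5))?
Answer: -50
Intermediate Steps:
Function('T')(n) = Add(5, Mul(2, n)) (Function('T')(n) = Add(Mul(2, n), 5) = Add(5, Mul(2, n)))
Mul(Mul(Function('T')(-5), -5), -2) = Mul(Mul(Add(5, Mul(2, -5)), -5), -2) = Mul(Mul(Add(5, -10), -5), -2) = Mul(Mul(-5, -5), -2) = Mul(25, -2) = -50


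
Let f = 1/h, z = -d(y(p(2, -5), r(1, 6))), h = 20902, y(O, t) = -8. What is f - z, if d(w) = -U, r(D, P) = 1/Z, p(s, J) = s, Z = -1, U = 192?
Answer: -4013183/20902 ≈ -192.00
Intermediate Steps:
r(D, P) = -1 (r(D, P) = 1/(-1) = -1)
d(w) = -192 (d(w) = -1*192 = -192)
z = 192 (z = -1*(-192) = 192)
f = 1/20902 ≈ 4.7842e-5
f - z = 1/20902 - 1*192 = 1/20902 - 192 = -4013183/20902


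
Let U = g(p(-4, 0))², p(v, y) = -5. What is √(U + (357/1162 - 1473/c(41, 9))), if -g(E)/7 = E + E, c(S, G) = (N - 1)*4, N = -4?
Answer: √3426559135/830 ≈ 70.526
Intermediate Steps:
c(S, G) = -20 (c(S, G) = (-4 - 1)*4 = -5*4 = -20)
g(E) = -14*E (g(E) = -7*(E + E) = -14*E)
U = 4900 (U = (-14*(-5))² = 70² = 4900)
√(U + (357/1162 - 1473/c(41, 9))) = √(4900 + (357/1162 - 1473/(-20))) = √(4900 + (357*(1/1162) - 1473*(-1/20))) = √(4900 + (51/166 + 1473/20)) = √(4900 + 122769/1660) = √(8256769/1660) = √3426559135/830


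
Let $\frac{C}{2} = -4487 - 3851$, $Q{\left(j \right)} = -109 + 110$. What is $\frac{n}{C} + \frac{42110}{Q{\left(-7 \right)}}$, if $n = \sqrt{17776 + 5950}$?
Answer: $42110 - \frac{\sqrt{23726}}{16676} \approx 42110.0$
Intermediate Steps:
$Q{\left(j \right)} = 1$
$C = -16676$ ($C = 2 \left(-4487 - 3851\right) = 2 \left(-8338\right) = -16676$)
$n = \sqrt{23726} \approx 154.03$
$\frac{n}{C} + \frac{42110}{Q{\left(-7 \right)}} = \frac{\sqrt{23726}}{-16676} + \frac{42110}{1} = \sqrt{23726} \left(- \frac{1}{16676}\right) + 42110 \cdot 1 = - \frac{\sqrt{23726}}{16676} + 42110 = 42110 - \frac{\sqrt{23726}}{16676}$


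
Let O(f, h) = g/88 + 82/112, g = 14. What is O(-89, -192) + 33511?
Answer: 20643325/616 ≈ 33512.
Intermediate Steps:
O(f, h) = 549/616 (O(f, h) = 14/88 + 82/112 = 14*(1/88) + 82*(1/112) = 7/44 + 41/56 = 549/616)
O(-89, -192) + 33511 = 549/616 + 33511 = 20643325/616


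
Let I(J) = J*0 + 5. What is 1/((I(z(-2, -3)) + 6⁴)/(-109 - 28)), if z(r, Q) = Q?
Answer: -137/1301 ≈ -0.10530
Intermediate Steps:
I(J) = 5 (I(J) = 0 + 5 = 5)
1/((I(z(-2, -3)) + 6⁴)/(-109 - 28)) = 1/((5 + 6⁴)/(-109 - 28)) = 1/((5 + 1296)/(-137)) = 1/(1301*(-1/137)) = 1/(-1301/137) = -137/1301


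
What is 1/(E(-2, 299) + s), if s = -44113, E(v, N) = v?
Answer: -1/44115 ≈ -2.2668e-5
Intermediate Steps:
1/(E(-2, 299) + s) = 1/(-2 - 44113) = 1/(-44115) = -1/44115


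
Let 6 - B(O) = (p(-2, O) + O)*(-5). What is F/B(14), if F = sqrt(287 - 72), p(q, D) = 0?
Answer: sqrt(215)/76 ≈ 0.19293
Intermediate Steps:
B(O) = 6 + 5*O (B(O) = 6 - (0 + O)*(-5) = 6 - O*(-5) = 6 - (-5)*O = 6 + 5*O)
F = sqrt(215) ≈ 14.663
F/B(14) = sqrt(215)/(6 + 5*14) = sqrt(215)/(6 + 70) = sqrt(215)/76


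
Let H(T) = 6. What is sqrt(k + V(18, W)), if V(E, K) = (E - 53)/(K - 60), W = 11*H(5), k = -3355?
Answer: I*sqrt(120990)/6 ≈ 57.973*I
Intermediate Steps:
W = 66 (W = 11*6 = 66)
V(E, K) = (-53 + E)/(-60 + K)
sqrt(k + V(18, W)) = sqrt(-3355 + (-53 + 18)/(-60 + 66)) = sqrt(-3355 - 35/6) = sqrt(-20165/6) = I*sqrt(120990)/6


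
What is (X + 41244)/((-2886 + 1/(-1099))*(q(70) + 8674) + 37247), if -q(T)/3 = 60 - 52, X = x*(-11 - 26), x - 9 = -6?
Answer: -45205167/27394400297 ≈ -0.0016502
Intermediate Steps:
x = 3 (x = 9 - 6 = 3)
X = -111 (X = 3*(-11 - 26) = 3*(-37) = -111)
q(T) = -24 (q(T) = -3*(60 - 52) = -3*8 = -24)
(X + 41244)/((-2886 + 1/(-1099))*(q(70) + 8674) + 37247) = (-111 + 41244)/((-2886 + 1/(-1099))*(-24 + 8674) + 37247) = 41133/((-2886 - 1/1099)*8650 + 37247) = 41133/(-3171715/1099*8650 + 37247) = 41133/(-27435334750/1099 + 37247) = 41133/(-27394400297/1099) = 41133*(-1099/27394400297) = -45205167/27394400297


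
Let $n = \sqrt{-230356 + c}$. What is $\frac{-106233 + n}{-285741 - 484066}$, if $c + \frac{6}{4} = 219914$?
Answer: $\frac{106233}{769807} - \frac{i \sqrt{41774}}{1539614} \approx 0.138 - 0.00013275 i$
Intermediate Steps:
$c = \frac{439825}{2}$ ($c = - \frac{3}{2} + 219914 = \frac{439825}{2} \approx 2.1991 \cdot 10^{5}$)
$n = \frac{i \sqrt{41774}}{2}$ ($n = \sqrt{-230356 + \frac{439825}{2}} = \sqrt{- \frac{20887}{2}} = \frac{i \sqrt{41774}}{2} \approx 102.19 i$)
$\frac{-106233 + n}{-285741 - 484066} = \frac{-106233 + \frac{i \sqrt{41774}}{2}}{-285741 - 484066} = \frac{-106233 + \frac{i \sqrt{41774}}{2}}{-769807} = \left(-106233 + \frac{i \sqrt{41774}}{2}\right) \left(- \frac{1}{769807}\right) = \frac{106233}{769807} - \frac{i \sqrt{41774}}{1539614}$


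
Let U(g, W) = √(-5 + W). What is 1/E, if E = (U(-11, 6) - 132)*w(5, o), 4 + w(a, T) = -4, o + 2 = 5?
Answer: 1/1048 ≈ 0.00095420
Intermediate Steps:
o = 3 (o = -2 + 5 = 3)
w(a, T) = -8 (w(a, T) = -4 - 4 = -8)
E = 1048 (E = (√(-5 + 6) - 132)*(-8) = (√1 - 132)*(-8) = (1 - 132)*(-8) = -131*(-8) = 1048)
1/E = 1/1048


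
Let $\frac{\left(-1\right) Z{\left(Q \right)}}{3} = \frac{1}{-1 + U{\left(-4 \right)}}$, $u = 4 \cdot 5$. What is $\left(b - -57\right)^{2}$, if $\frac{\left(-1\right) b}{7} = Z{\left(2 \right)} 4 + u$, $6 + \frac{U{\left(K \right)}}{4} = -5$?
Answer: $\frac{1620529}{225} \approx 7202.4$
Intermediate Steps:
$U{\left(K \right)} = -44$ ($U{\left(K \right)} = -24 + 4 \left(-5\right) = -24 - 20 = -44$)
$u = 20$
$Z{\left(Q \right)} = \frac{1}{15}$ ($Z{\left(Q \right)} = - \frac{3}{-1 - 44} = - \frac{3}{-45} = \left(-3\right) \left(- \frac{1}{45}\right) = \frac{1}{15}$)
$b = - \frac{2128}{15}$ ($b = - 7 \left(\frac{1}{15} \cdot 4 + 20\right) = - 7 \left(\frac{4}{15} + 20\right) = \left(-7\right) \frac{304}{15} = - \frac{2128}{15} \approx -141.87$)
$\left(b - -57\right)^{2} = \left(- \frac{2128}{15} - -57\right)^{2} = \left(- \frac{2128}{15} + 57\right)^{2} = \left(- \frac{1273}{15}\right)^{2} = \frac{1620529}{225}$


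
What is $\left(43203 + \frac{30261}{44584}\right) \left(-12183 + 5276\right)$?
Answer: $- \frac{13304213759391}{44584} \approx -2.9841 \cdot 10^{8}$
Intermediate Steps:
$\left(43203 + \frac{30261}{44584}\right) \left(-12183 + 5276\right) = \left(43203 + 30261 \cdot \frac{1}{44584}\right) \left(-6907\right) = \left(43203 + \frac{30261}{44584}\right) \left(-6907\right) = \frac{1926192813}{44584} \left(-6907\right) = - \frac{13304213759391}{44584}$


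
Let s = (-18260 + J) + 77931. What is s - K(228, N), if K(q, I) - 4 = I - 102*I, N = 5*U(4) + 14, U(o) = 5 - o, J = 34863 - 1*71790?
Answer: 24659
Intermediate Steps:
J = -36927 (J = 34863 - 71790 = -36927)
N = 19 (N = 5*(5 - 1*4) + 14 = 5*(5 - 4) + 14 = 5*1 + 14 = 5 + 14 = 19)
s = 22744 (s = (-18260 - 36927) + 77931 = -55187 + 77931 = 22744)
K(q, I) = 4 - 101*I (K(q, I) = 4 + (I - 102*I) = 4 - 101*I)
s - K(228, N) = 22744 - (4 - 101*19) = 22744 - (4 - 1919) = 22744 - 1*(-1915) = 22744 + 1915 = 24659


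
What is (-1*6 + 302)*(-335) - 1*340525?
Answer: -439685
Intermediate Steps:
(-1*6 + 302)*(-335) - 1*340525 = (-6 + 302)*(-335) - 340525 = 296*(-335) - 340525 = -99160 - 340525 = -439685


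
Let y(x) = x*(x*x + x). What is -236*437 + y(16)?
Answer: -98780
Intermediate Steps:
y(x) = x*(x + x**2) (y(x) = x*(x**2 + x) = x*(x + x**2))
-236*437 + y(16) = -236*437 + 16**2*(1 + 16) = -103132 + 256*17 = -103132 + 4352 = -98780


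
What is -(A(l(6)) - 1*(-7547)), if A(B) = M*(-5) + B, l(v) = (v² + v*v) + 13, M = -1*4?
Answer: -7652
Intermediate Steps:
M = -4
l(v) = 13 + 2*v² (l(v) = (v² + v²) + 13 = 2*v² + 13 = 13 + 2*v²)
A(B) = 20 + B (A(B) = -4*(-5) + B = 20 + B)
-(A(l(6)) - 1*(-7547)) = -((20 + (13 + 2*6²)) - 1*(-7547)) = -((20 + (13 + 2*36)) + 7547) = -((20 + (13 + 72)) + 7547) = -((20 + 85) + 7547) = -(105 + 7547) = -1*7652 = -7652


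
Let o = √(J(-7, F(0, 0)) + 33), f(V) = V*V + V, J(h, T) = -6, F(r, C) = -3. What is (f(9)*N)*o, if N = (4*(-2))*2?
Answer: -4320*√3 ≈ -7482.5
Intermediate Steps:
f(V) = V + V² (f(V) = V² + V = V + V²)
o = 3*√3 (o = √(-6 + 33) = √27 = 3*√3 ≈ 5.1962)
N = -16 (N = -8*2 = -16)
(f(9)*N)*o = ((9*(1 + 9))*(-16))*(3*√3) = ((9*10)*(-16))*(3*√3) = (90*(-16))*(3*√3) = -4320*√3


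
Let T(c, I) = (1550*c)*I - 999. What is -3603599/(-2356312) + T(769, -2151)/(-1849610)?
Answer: 431998521632177/311304159880 ≈ 1387.7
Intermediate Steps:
T(c, I) = -999 + 1550*I*c (T(c, I) = 1550*I*c - 999 = -999 + 1550*I*c)
-3603599/(-2356312) + T(769, -2151)/(-1849610) = -3603599/(-2356312) + (-999 + 1550*(-2151)*769)/(-1849610) = -3603599*(-1/2356312) + (-999 - 2563884450)*(-1/1849610) = 3603599/2356312 - 2563885449*(-1/1849610) = 3603599/2356312 + 2563885449/1849610 = 431998521632177/311304159880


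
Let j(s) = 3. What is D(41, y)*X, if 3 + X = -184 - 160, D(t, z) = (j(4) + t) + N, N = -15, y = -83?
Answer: -10063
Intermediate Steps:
D(t, z) = -12 + t (D(t, z) = (3 + t) - 15 = -12 + t)
X = -347 (X = -3 + (-184 - 160) = -3 - 344 = -347)
D(41, y)*X = (-12 + 41)*(-347) = 29*(-347) = -10063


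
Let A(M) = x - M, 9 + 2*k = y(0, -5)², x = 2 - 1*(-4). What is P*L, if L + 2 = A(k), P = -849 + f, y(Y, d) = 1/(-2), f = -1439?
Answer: -19162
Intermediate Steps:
x = 6 (x = 2 + 4 = 6)
y(Y, d) = -½
k = -35/8 (k = -9/2 + (-½)²/2 = -9/2 + (½)*(¼) = -9/2 + ⅛ = -35/8 ≈ -4.3750)
A(M) = 6 - M
P = -2288 (P = -849 - 1439 = -2288)
L = 67/8 (L = -2 + (6 - 1*(-35/8)) = -2 + (6 + 35/8) = -2 + 83/8 = 67/8 ≈ 8.3750)
P*L = -2288*67/8 = -19162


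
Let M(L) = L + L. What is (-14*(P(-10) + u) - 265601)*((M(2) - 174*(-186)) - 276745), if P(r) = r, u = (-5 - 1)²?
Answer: 64995728805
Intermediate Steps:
u = 36 (u = (-6)² = 36)
M(L) = 2*L
(-14*(P(-10) + u) - 265601)*((M(2) - 174*(-186)) - 276745) = (-14*(-10 + 36) - 265601)*((2*2 - 174*(-186)) - 276745) = (-14*26 - 265601)*((4 + 32364) - 276745) = (-364 - 265601)*(32368 - 276745) = -265965*(-244377) = 64995728805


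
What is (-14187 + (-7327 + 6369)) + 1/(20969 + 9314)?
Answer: -458636034/30283 ≈ -15145.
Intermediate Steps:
(-14187 + (-7327 + 6369)) + 1/(20969 + 9314) = (-14187 - 958) + 1/30283 = -15145 + 1/30283 = -458636034/30283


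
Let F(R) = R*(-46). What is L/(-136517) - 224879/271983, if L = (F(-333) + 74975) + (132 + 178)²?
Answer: -81395533762/37130303211 ≈ -2.1922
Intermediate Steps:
F(R) = -46*R
L = 186393 (L = (-46*(-333) + 74975) + (132 + 178)² = (15318 + 74975) + 310² = 90293 + 96100 = 186393)
L/(-136517) - 224879/271983 = 186393/(-136517) - 224879/271983 = 186393*(-1/136517) - 224879*1/271983 = -186393/136517 - 224879/271983 = -81395533762/37130303211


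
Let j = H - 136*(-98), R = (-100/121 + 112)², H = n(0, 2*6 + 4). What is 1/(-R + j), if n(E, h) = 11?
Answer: 14641/14339995 ≈ 0.0010210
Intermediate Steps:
H = 11
R = 180956304/14641 (R = (-100*1/121 + 112)² = (-100/121 + 112)² = (13452/121)² = 180956304/14641 ≈ 12360.)
j = 13339 (j = 11 - 136*(-98) = 11 + 13328 = 13339)
1/(-R + j) = 1/(-1*180956304/14641 + 13339) = 1/(-180956304/14641 + 13339) = 1/(14339995/14641) = 14641/14339995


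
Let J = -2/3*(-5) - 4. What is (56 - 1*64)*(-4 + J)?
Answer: 112/3 ≈ 37.333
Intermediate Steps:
J = -⅔ (J = -2*⅓*(-5) - 4 = -⅔*(-5) - 4 = 10/3 - 4 = -⅔ ≈ -0.66667)
(56 - 1*64)*(-4 + J) = (56 - 1*64)*(-4 - ⅔) = (56 - 64)*(-14/3) = -8*(-14/3) = 112/3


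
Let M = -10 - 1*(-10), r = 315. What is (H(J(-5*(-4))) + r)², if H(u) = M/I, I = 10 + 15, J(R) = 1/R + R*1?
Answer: 99225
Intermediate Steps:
M = 0 (M = -10 + 10 = 0)
J(R) = R + 1/R (J(R) = 1/R + R = R + 1/R)
I = 25
H(u) = 0 (H(u) = 0/25 = 0*(1/25) = 0)
(H(J(-5*(-4))) + r)² = (0 + 315)² = 315² = 99225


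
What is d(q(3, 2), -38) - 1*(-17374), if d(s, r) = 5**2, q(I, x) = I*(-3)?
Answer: 17399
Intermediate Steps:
q(I, x) = -3*I
d(s, r) = 25
d(q(3, 2), -38) - 1*(-17374) = 25 - 1*(-17374) = 25 + 17374 = 17399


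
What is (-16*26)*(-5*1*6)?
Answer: 12480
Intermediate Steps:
(-16*26)*(-5*1*6) = -(-2080)*6 = -416*(-30) = 12480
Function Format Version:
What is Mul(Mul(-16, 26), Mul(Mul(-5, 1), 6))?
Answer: 12480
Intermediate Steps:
Mul(Mul(-16, 26), Mul(Mul(-5, 1), 6)) = Mul(-416, Mul(-5, 6)) = Mul(-416, -30) = 12480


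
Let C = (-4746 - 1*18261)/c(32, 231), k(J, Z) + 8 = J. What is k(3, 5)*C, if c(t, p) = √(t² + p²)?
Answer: 23007*√54385/10877 ≈ 493.28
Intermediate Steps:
c(t, p) = √(p² + t²)
k(J, Z) = -8 + J
C = -23007*√54385/54385 (C = (-4746 - 1*18261)/(√(231² + 32²)) = (-4746 - 18261)/(√(53361 + 1024)) = -23007*√54385/54385 ≈ -98.655)
k(3, 5)*C = (-8 + 3)*(-23007*√54385/54385) = -(-23007)*√54385/10877 = 23007*√54385/10877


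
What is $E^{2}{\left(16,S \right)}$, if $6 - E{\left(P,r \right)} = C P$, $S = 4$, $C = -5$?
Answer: $7396$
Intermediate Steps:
$E{\left(P,r \right)} = 6 + 5 P$ ($E{\left(P,r \right)} = 6 - - 5 P = 6 + 5 P$)
$E^{2}{\left(16,S \right)} = \left(6 + 5 \cdot 16\right)^{2} = \left(6 + 80\right)^{2} = 86^{2} = 7396$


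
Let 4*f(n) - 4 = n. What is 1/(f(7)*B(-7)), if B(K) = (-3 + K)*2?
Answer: -1/55 ≈ -0.018182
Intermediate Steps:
f(n) = 1 + n/4
B(K) = -6 + 2*K
1/(f(7)*B(-7)) = 1/((1 + (¼)*7)*(-6 + 2*(-7))) = 1/((1 + 7/4)*(-6 - 14)) = 1/((11/4)*(-20)) = 1/(-55) = -1/55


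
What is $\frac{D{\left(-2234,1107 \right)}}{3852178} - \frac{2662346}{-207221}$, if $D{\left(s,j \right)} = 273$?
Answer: $\frac{10255887260921}{798252177338} \approx 12.848$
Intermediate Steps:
$\frac{D{\left(-2234,1107 \right)}}{3852178} - \frac{2662346}{-207221} = \frac{273}{3852178} - \frac{2662346}{-207221} = 273 \cdot \frac{1}{3852178} - - \frac{2662346}{207221} = \frac{273}{3852178} + \frac{2662346}{207221} = \frac{10255887260921}{798252177338}$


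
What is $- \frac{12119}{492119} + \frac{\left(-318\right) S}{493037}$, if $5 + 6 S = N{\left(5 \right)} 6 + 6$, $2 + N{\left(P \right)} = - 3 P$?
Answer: $- \frac{3340802396}{242632875403} \approx -0.013769$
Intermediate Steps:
$N{\left(P \right)} = -2 - 3 P$
$S = - \frac{101}{6}$ ($S = - \frac{5}{6} + \frac{\left(-2 - 15\right) 6 + 6}{6} = - \frac{5}{6} + \frac{\left(-17\right) 6 + 6}{6} = - \frac{5}{6} + \frac{-102 + 6}{6} = - \frac{5}{6} + \frac{1}{6} \left(-96\right) = - \frac{5}{6} - 16 = - \frac{101}{6} \approx -16.833$)
$- \frac{12119}{492119} + \frac{\left(-318\right) S}{493037} = - \frac{12119}{492119} + \frac{\left(-318\right) \left(- \frac{101}{6}\right)}{493037} = \left(-12119\right) \frac{1}{492119} + 5353 \cdot \frac{1}{493037} = - \frac{12119}{492119} + \frac{5353}{493037} = - \frac{3340802396}{242632875403}$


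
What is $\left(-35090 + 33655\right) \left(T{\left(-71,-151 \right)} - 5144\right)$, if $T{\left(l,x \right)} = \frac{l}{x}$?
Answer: $\frac{1114525755}{151} \approx 7.381 \cdot 10^{6}$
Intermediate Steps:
$\left(-35090 + 33655\right) \left(T{\left(-71,-151 \right)} - 5144\right) = \left(-35090 + 33655\right) \left(- \frac{71}{-151} - 5144\right) = - 1435 \left(\left(-71\right) \left(- \frac{1}{151}\right) - 5144\right) = - 1435 \left(\frac{71}{151} - 5144\right) = \left(-1435\right) \left(- \frac{776673}{151}\right) = \frac{1114525755}{151}$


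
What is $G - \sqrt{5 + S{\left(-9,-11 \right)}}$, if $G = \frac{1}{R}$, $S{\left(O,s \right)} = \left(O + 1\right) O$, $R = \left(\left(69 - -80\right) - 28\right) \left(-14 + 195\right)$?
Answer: $\frac{1}{21901} - \sqrt{77} \approx -8.7749$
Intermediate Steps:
$R = 21901$ ($R = \left(\left(69 + 80\right) - 28\right) 181 = \left(149 - 28\right) 181 = 121 \cdot 181 = 21901$)
$S{\left(O,s \right)} = O \left(1 + O\right)$ ($S{\left(O,s \right)} = \left(1 + O\right) O = O \left(1 + O\right)$)
$G = \frac{1}{21901} \approx 4.566 \cdot 10^{-5}$
$G - \sqrt{5 + S{\left(-9,-11 \right)}} = \frac{1}{21901} - \sqrt{5 - 9 \left(1 - 9\right)} = \frac{1}{21901} - \sqrt{5 - -72} = \frac{1}{21901} - \sqrt{5 + 72} = \frac{1}{21901} - \sqrt{77}$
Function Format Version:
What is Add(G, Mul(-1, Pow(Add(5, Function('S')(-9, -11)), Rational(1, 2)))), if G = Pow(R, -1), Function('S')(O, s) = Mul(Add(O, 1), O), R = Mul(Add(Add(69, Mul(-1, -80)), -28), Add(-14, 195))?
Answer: Add(Rational(1, 21901), Mul(-1, Pow(77, Rational(1, 2)))) ≈ -8.7749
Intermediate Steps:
R = 21901 (R = Mul(Add(Add(69, 80), -28), 181) = Mul(Add(149, -28), 181) = Mul(121, 181) = 21901)
Function('S')(O, s) = Mul(O, Add(1, O)) (Function('S')(O, s) = Mul(Add(1, O), O) = Mul(O, Add(1, O)))
G = Rational(1, 21901) (G = Pow(21901, -1) = Rational(1, 21901) ≈ 4.5660e-5)
Add(G, Mul(-1, Pow(Add(5, Function('S')(-9, -11)), Rational(1, 2)))) = Add(Rational(1, 21901), Mul(-1, Pow(Add(5, Mul(-9, Add(1, -9))), Rational(1, 2)))) = Add(Rational(1, 21901), Mul(-1, Pow(Add(5, Mul(-9, -8)), Rational(1, 2)))) = Add(Rational(1, 21901), Mul(-1, Pow(Add(5, 72), Rational(1, 2)))) = Add(Rational(1, 21901), Mul(-1, Pow(77, Rational(1, 2))))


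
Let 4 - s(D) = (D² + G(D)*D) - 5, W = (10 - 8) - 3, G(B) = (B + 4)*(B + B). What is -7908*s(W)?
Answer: -15816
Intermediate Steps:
G(B) = 2*B*(4 + B) (G(B) = (4 + B)*(2*B) = 2*B*(4 + B))
W = -1 (W = 2 - 3 = -1)
s(D) = 9 - D² - 2*D²*(4 + D) (s(D) = 4 - ((D² + (2*D*(4 + D))*D) - 5) = 4 - ((D² + 2*D²*(4 + D)) - 5) = 4 - (-5 + D² + 2*D²*(4 + D)) = 4 + (5 - D² - 2*D²*(4 + D)) = 9 - D² - 2*D²*(4 + D))
-7908*s(W) = -7908*(9 - 9*(-1)² - 2*(-1)³) = -7908*(9 - 9*1 - 2*(-1)) = -7908*(9 - 9 + 2) = -7908*2 = -15816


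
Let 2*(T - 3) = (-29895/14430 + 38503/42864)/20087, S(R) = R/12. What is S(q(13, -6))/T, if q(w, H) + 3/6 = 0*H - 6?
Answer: -448657527292/2484848264815 ≈ -0.18056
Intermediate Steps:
q(w, H) = -13/2 (q(w, H) = -½ + (0*H - 6) = -½ + (0 - 6) = -½ - 6 = -13/2)
S(R) = R/12 (S(R) = R*(1/12) = R/12)
T = 2484848264815/828290819616 (T = 3 + ((-29895/14430 + 38503/42864)/20087)/2 = 3 + ((-29895*1/14430 + 38503*(1/42864))*(1/20087))/2 = 3 + ((-1993/962 + 38503/42864)*(1/20087))/2 = 3 + (-24194033/20617584*1/20087)/2 = 3 + (½)*(-24194033/414145409808) = 3 - 24194033/828290819616 = 2484848264815/828290819616 ≈ 3.0000)
S(q(13, -6))/T = ((1/12)*(-13/2))/(2484848264815/828290819616) = -13/24*828290819616/2484848264815 = -448657527292/2484848264815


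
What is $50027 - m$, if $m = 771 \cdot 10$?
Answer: $42317$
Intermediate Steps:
$m = 7710$
$50027 - m = 50027 - 7710 = 42317$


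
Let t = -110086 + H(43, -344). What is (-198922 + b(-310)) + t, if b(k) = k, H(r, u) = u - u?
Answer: -309318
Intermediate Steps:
H(r, u) = 0
t = -110086 (t = -110086 + 0 = -110086)
(-198922 + b(-310)) + t = (-198922 - 310) - 110086 = -199232 - 110086 = -309318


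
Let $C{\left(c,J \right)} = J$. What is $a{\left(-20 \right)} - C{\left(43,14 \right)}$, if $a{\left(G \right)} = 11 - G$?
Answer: $17$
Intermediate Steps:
$a{\left(-20 \right)} - C{\left(43,14 \right)} = \left(11 - -20\right) - 14 = \left(11 + 20\right) - 14 = 31 - 14 = 17$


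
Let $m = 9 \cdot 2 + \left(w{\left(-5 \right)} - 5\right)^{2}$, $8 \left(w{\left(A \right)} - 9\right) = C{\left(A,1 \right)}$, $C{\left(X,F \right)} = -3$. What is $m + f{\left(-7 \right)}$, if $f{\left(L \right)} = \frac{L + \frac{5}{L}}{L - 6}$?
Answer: $\frac{184819}{5824} \approx 31.734$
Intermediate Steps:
$w{\left(A \right)} = \frac{69}{8}$ ($w{\left(A \right)} = 9 + \frac{1}{8} \left(-3\right) = 9 - \frac{3}{8} = \frac{69}{8}$)
$f{\left(L \right)} = \frac{L + \frac{5}{L}}{-6 + L}$
$m = \frac{1993}{64}$ ($m = 9 \cdot 2 + \left(\frac{69}{8} - 5\right)^{2} = 18 + \left(\frac{29}{8}\right)^{2} = 18 + \frac{841}{64} = \frac{1993}{64} \approx 31.141$)
$m + f{\left(-7 \right)} = \frac{1993}{64} + \frac{5 + \left(-7\right)^{2}}{\left(-7\right) \left(-6 - 7\right)} = \frac{1993}{64} - \frac{5 + 49}{7 \left(-13\right)} = \frac{1993}{64} - \left(- \frac{1}{91}\right) 54 = \frac{1993}{64} + \frac{54}{91} = \frac{184819}{5824}$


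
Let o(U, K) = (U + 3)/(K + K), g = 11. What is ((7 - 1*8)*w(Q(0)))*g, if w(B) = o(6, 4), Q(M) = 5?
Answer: -99/8 ≈ -12.375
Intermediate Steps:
o(U, K) = (3 + U)/(2*K) (o(U, K) = (3 + U)/((2*K)) = (3 + U)*(1/(2*K)) = (3 + U)/(2*K))
w(B) = 9/8 (w(B) = (½)*(3 + 6)/4 = (½)*(¼)*9 = 9/8)
((7 - 1*8)*w(Q(0)))*g = ((7 - 1*8)*(9/8))*11 = ((7 - 8)*(9/8))*11 = -1*9/8*11 = -9/8*11 = -99/8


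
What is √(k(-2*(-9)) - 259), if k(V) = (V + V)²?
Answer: √1037 ≈ 32.203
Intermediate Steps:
k(V) = 4*V² (k(V) = (2*V)² = 4*V²)
√(k(-2*(-9)) - 259) = √(4*(-2*(-9))² - 259) = √(4*18² - 259) = √(4*324 - 259) = √(1296 - 259) = √1037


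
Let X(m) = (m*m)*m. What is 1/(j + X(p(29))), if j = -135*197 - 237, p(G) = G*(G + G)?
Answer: 1/4758559736 ≈ 2.1015e-10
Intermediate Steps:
p(G) = 2*G**2 (p(G) = G*(2*G) = 2*G**2)
j = -26832 (j = -26595 - 237 = -26832)
X(m) = m**3 (X(m) = m**2*m = m**3)
1/(j + X(p(29))) = 1/(-26832 + (2*29**2)**3) = 1/(-26832 + (2*841)**3) = 1/(-26832 + 1682**3) = 1/(-26832 + 4758586568) = 1/4758559736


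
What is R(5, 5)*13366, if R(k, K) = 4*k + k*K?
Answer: 601470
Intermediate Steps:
R(k, K) = 4*k + K*k
R(5, 5)*13366 = (5*(4 + 5))*13366 = (5*9)*13366 = 45*13366 = 601470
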